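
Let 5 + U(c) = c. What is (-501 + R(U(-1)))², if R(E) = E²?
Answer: 216225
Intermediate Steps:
U(c) = -5 + c
(-501 + R(U(-1)))² = (-501 + (-5 - 1)²)² = (-501 + (-6)²)² = (-501 + 36)² = (-465)² = 216225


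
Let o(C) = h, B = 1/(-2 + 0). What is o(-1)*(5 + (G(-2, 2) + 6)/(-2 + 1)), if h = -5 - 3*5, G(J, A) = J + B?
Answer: -30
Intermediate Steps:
B = -1/2 (B = 1/(-2) = -1/2 ≈ -0.50000)
G(J, A) = -1/2 + J (G(J, A) = J - 1/2 = -1/2 + J)
h = -20 (h = -5 - 15 = -20)
o(C) = -20
o(-1)*(5 + (G(-2, 2) + 6)/(-2 + 1)) = -20*(5 + ((-1/2 - 2) + 6)/(-2 + 1)) = -20*(5 + (-5/2 + 6)/(-1)) = -20*(5 + (7/2)*(-1)) = -20*(5 - 7/2) = -20*3/2 = -30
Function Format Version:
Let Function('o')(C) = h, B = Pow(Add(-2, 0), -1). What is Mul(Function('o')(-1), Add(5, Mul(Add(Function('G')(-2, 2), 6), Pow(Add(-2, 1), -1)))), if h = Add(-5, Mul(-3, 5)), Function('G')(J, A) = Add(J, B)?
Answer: -30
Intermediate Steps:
B = Rational(-1, 2) (B = Pow(-2, -1) = Rational(-1, 2) ≈ -0.50000)
Function('G')(J, A) = Add(Rational(-1, 2), J) (Function('G')(J, A) = Add(J, Rational(-1, 2)) = Add(Rational(-1, 2), J))
h = -20 (h = Add(-5, -15) = -20)
Function('o')(C) = -20
Mul(Function('o')(-1), Add(5, Mul(Add(Function('G')(-2, 2), 6), Pow(Add(-2, 1), -1)))) = Mul(-20, Add(5, Mul(Add(Add(Rational(-1, 2), -2), 6), Pow(Add(-2, 1), -1)))) = Mul(-20, Add(5, Mul(Add(Rational(-5, 2), 6), Pow(-1, -1)))) = Mul(-20, Add(5, Mul(Rational(7, 2), -1))) = Mul(-20, Add(5, Rational(-7, 2))) = Mul(-20, Rational(3, 2)) = -30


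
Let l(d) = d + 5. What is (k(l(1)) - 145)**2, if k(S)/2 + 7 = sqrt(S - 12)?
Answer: 25257 - 636*I*sqrt(6) ≈ 25257.0 - 1557.9*I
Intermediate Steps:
l(d) = 5 + d
k(S) = -14 + 2*sqrt(-12 + S) (k(S) = -14 + 2*sqrt(S - 12) = -14 + 2*sqrt(-12 + S))
(k(l(1)) - 145)**2 = ((-14 + 2*sqrt(-12 + (5 + 1))) - 145)**2 = ((-14 + 2*sqrt(-12 + 6)) - 145)**2 = ((-14 + 2*sqrt(-6)) - 145)**2 = ((-14 + 2*(I*sqrt(6))) - 145)**2 = ((-14 + 2*I*sqrt(6)) - 145)**2 = (-159 + 2*I*sqrt(6))**2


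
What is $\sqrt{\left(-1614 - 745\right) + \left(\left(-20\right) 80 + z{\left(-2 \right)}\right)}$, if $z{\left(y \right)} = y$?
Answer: $i \sqrt{3961} \approx 62.936 i$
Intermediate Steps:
$\sqrt{\left(-1614 - 745\right) + \left(\left(-20\right) 80 + z{\left(-2 \right)}\right)} = \sqrt{\left(-1614 - 745\right) - 1602} = \sqrt{-2359 - 1602} = \sqrt{-3961} = i \sqrt{3961}$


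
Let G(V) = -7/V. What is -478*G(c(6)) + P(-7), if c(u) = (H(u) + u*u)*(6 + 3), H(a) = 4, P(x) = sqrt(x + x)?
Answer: 1673/180 + I*sqrt(14) ≈ 9.2944 + 3.7417*I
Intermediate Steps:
P(x) = sqrt(2)*sqrt(x) (P(x) = sqrt(2*x) = sqrt(2)*sqrt(x))
c(u) = 36 + 9*u**2 (c(u) = (4 + u*u)*(6 + 3) = (4 + u**2)*9 = 36 + 9*u**2)
-478*G(c(6)) + P(-7) = -(-3346)/(36 + 9*6**2) + sqrt(2)*sqrt(-7) = -(-3346)/(36 + 9*36) + sqrt(2)*(I*sqrt(7)) = -(-3346)/(36 + 324) + I*sqrt(14) = -(-3346)/360 + I*sqrt(14) = -478*(-7/360) + I*sqrt(14) = 1673/180 + I*sqrt(14)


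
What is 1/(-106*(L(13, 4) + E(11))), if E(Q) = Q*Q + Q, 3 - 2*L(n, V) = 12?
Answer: -1/13515 ≈ -7.3992e-5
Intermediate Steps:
L(n, V) = -9/2 (L(n, V) = 3/2 - ½*12 = 3/2 - 6 = -9/2)
E(Q) = Q + Q² (E(Q) = Q² + Q = Q + Q²)
1/(-106*(L(13, 4) + E(11))) = 1/(-106*(-9/2 + 11*(1 + 11))) = 1/(-106*(-9/2 + 11*12)) = 1/(-106*(-9/2 + 132)) = 1/(-106*255/2) = 1/(-13515) = -1/13515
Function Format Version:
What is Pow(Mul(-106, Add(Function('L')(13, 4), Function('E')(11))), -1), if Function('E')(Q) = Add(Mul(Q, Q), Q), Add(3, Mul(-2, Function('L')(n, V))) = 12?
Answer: Rational(-1, 13515) ≈ -7.3992e-5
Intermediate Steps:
Function('L')(n, V) = Rational(-9, 2) (Function('L')(n, V) = Add(Rational(3, 2), Mul(Rational(-1, 2), 12)) = Add(Rational(3, 2), -6) = Rational(-9, 2))
Function('E')(Q) = Add(Q, Pow(Q, 2)) (Function('E')(Q) = Add(Pow(Q, 2), Q) = Add(Q, Pow(Q, 2)))
Pow(Mul(-106, Add(Function('L')(13, 4), Function('E')(11))), -1) = Pow(Mul(-106, Add(Rational(-9, 2), Mul(11, Add(1, 11)))), -1) = Pow(Mul(-106, Add(Rational(-9, 2), Mul(11, 12))), -1) = Pow(Mul(-106, Add(Rational(-9, 2), 132)), -1) = Pow(Mul(-106, Rational(255, 2)), -1) = Pow(-13515, -1) = Rational(-1, 13515)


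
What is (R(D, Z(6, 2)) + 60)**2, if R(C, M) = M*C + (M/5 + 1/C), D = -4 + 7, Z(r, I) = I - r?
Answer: 508369/225 ≈ 2259.4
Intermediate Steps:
D = 3
R(C, M) = 1/C + M/5 + C*M (R(C, M) = C*M + (M*(1/5) + 1/C) = C*M + (M/5 + 1/C) = C*M + (1/C + M/5) = 1/C + M/5 + C*M)
(R(D, Z(6, 2)) + 60)**2 = ((1/3 + (2 - 1*6)/5 + 3*(2 - 1*6)) + 60)**2 = ((1/3 + (2 - 6)/5 + 3*(2 - 6)) + 60)**2 = ((1/3 + (1/5)*(-4) + 3*(-4)) + 60)**2 = ((1/3 - 4/5 - 12) + 60)**2 = (-187/15 + 60)**2 = (713/15)**2 = 508369/225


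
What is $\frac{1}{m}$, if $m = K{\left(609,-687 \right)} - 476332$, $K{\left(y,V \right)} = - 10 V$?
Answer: $- \frac{1}{469462} \approx -2.1301 \cdot 10^{-6}$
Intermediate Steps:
$m = -469462$ ($m = \left(-10\right) \left(-687\right) - 476332 = 6870 - 476332 = -469462$)
$\frac{1}{m} = \frac{1}{-469462} = - \frac{1}{469462}$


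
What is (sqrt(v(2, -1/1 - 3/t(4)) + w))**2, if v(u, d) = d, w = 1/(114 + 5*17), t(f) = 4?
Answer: -1389/796 ≈ -1.7450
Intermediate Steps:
w = 1/199 (w = 1/(114 + 85) = 1/199 ≈ 0.0050251)
(sqrt(v(2, -1/1 - 3/t(4)) + w))**2 = (sqrt((-1/1 - 3/4) + 1/199))**2 = (sqrt((-1*1 - 3*1/4) + 1/199))**2 = (sqrt((-1 - 3/4) + 1/199))**2 = (sqrt(-7/4 + 1/199))**2 = (sqrt(-1389/796))**2 = (I*sqrt(276411)/398)**2 = -1389/796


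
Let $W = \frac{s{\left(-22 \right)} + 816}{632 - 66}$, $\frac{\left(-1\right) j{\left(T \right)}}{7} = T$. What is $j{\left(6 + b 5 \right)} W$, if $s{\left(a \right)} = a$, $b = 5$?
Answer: $- \frac{86149}{283} \approx -304.41$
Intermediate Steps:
$j{\left(T \right)} = - 7 T$
$W = \frac{397}{283}$ ($W = \frac{-22 + 816}{632 - 66} = \frac{794}{566} = 794 \cdot \frac{1}{566} = \frac{397}{283} \approx 1.4028$)
$j{\left(6 + b 5 \right)} W = - 7 \left(6 + 5 \cdot 5\right) \frac{397}{283} = - 7 \left(6 + 25\right) \frac{397}{283} = \left(-7\right) 31 \cdot \frac{397}{283} = \left(-217\right) \frac{397}{283} = - \frac{86149}{283}$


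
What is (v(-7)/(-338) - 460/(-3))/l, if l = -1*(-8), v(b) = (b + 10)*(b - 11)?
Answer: 77821/4056 ≈ 19.187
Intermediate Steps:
v(b) = (-11 + b)*(10 + b) (v(b) = (10 + b)*(-11 + b) = (-11 + b)*(10 + b))
l = 8
(v(-7)/(-338) - 460/(-3))/l = ((-110 + (-7)² - 1*(-7))/(-338) - 460/(-3))/8 = ((-110 + 49 + 7)*(-1/338) - 460*(-⅓))*(⅛) = (-54*(-1/338) + 460/3)*(⅛) = (27/169 + 460/3)*(⅛) = (77821/507)*(⅛) = 77821/4056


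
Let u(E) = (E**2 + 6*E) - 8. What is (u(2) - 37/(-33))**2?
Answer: 90601/1089 ≈ 83.197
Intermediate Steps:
u(E) = -8 + E**2 + 6*E
(u(2) - 37/(-33))**2 = ((-8 + 2**2 + 6*2) - 37/(-33))**2 = ((-8 + 4 + 12) - 37*(-1/33))**2 = (8 + 37/33)**2 = (301/33)**2 = 90601/1089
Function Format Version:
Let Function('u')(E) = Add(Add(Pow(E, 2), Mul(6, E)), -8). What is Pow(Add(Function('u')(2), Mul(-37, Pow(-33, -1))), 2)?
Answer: Rational(90601, 1089) ≈ 83.197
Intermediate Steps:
Function('u')(E) = Add(-8, Pow(E, 2), Mul(6, E))
Pow(Add(Function('u')(2), Mul(-37, Pow(-33, -1))), 2) = Pow(Add(Add(-8, Pow(2, 2), Mul(6, 2)), Mul(-37, Pow(-33, -1))), 2) = Pow(Add(Add(-8, 4, 12), Mul(-37, Rational(-1, 33))), 2) = Pow(Add(8, Rational(37, 33)), 2) = Pow(Rational(301, 33), 2) = Rational(90601, 1089)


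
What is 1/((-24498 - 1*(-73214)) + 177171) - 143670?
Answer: -32453185289/225887 ≈ -1.4367e+5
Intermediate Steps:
1/((-24498 - 1*(-73214)) + 177171) - 143670 = 1/((-24498 + 73214) + 177171) - 143670 = 1/(48716 + 177171) - 143670 = 1/225887 - 143670 = -32453185289/225887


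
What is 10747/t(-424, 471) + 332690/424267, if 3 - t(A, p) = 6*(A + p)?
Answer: -4466776939/118370493 ≈ -37.736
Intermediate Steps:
t(A, p) = 3 - 6*A - 6*p (t(A, p) = 3 - 6*(A + p) = 3 - (6*A + 6*p) = 3 + (-6*A - 6*p) = 3 - 6*A - 6*p)
10747/t(-424, 471) + 332690/424267 = 10747/(3 - 6*(-424) - 6*471) + 332690/424267 = 10747/(3 + 2544 - 2826) + 332690*(1/424267) = 10747/(-279) + 332690/424267 = 10747*(-1/279) + 332690/424267 = -10747/279 + 332690/424267 = -4466776939/118370493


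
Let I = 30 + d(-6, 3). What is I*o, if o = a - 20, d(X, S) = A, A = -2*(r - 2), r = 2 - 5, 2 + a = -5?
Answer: -1080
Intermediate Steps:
a = -7 (a = -2 - 5 = -7)
r = -3
A = 10 (A = -2*(-3 - 2) = -2*(-5) = 10)
d(X, S) = 10
o = -27 (o = -7 - 20 = -27)
I = 40 (I = 30 + 10 = 40)
I*o = 40*(-27) = -1080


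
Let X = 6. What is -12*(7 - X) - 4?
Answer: -16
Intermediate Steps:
-12*(7 - X) - 4 = -12*(7 - 1*6) - 4 = -12*(7 - 6) - 4 = -12*1 - 4 = -12 - 4 = -16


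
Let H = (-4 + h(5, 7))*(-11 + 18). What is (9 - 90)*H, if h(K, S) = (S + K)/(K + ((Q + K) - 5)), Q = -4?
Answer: -4536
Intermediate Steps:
h(K, S) = (K + S)/(-9 + 2*K) (h(K, S) = (S + K)/(K + ((-4 + K) - 5)) = (K + S)/(K + (-9 + K)) = (K + S)/(-9 + 2*K))
H = 56 (H = (-4 + (5 + 7)/(-9 + 2*5))*(-11 + 18) = (-4 + 12/(-9 + 10))*7 = (-4 + 12/1)*7 = (-4 + 1*12)*7 = (-4 + 12)*7 = 8*7 = 56)
(9 - 90)*H = (9 - 90)*56 = -81*56 = -4536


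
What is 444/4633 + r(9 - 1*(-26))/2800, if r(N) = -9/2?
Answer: 2444703/25944800 ≈ 0.094227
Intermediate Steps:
r(N) = -9/2 (r(N) = -9*1/2 = -9/2)
444/4633 + r(9 - 1*(-26))/2800 = 444/4633 - 9/2/2800 = 444*(1/4633) - 9/2*1/2800 = 444/4633 - 9/5600 = 2444703/25944800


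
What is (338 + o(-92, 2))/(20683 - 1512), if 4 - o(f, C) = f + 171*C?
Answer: 92/19171 ≈ 0.0047989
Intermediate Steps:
o(f, C) = 4 - f - 171*C (o(f, C) = 4 - (f + 171*C) = 4 + (-f - 171*C) = 4 - f - 171*C)
(338 + o(-92, 2))/(20683 - 1512) = (338 + (4 - 1*(-92) - 171*2))/(20683 - 1512) = (338 + (4 + 92 - 342))/19171 = (338 - 246)*(1/19171) = 92*(1/19171) = 92/19171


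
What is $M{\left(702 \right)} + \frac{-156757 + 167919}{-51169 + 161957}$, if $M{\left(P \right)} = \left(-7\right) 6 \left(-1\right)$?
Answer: $\frac{2332129}{55394} \approx 42.101$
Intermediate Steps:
$M{\left(P \right)} = 42$ ($M{\left(P \right)} = \left(-42\right) \left(-1\right) = 42$)
$M{\left(702 \right)} + \frac{-156757 + 167919}{-51169 + 161957} = 42 + \frac{-156757 + 167919}{-51169 + 161957} = 42 + \frac{11162}{110788} = 42 + 11162 \cdot \frac{1}{110788} = 42 + \frac{5581}{55394} = \frac{2332129}{55394}$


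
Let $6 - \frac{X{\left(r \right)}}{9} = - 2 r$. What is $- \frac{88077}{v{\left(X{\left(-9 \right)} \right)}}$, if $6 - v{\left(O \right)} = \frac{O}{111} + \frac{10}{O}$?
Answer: $- \frac{175977846}{14117} \approx -12466.0$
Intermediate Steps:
$X{\left(r \right)} = 54 + 18 r$ ($X{\left(r \right)} = 54 - 9 \left(- 2 r\right) = 54 + 18 r$)
$v{\left(O \right)} = 6 - \frac{10}{O} - \frac{O}{111}$ ($v{\left(O \right)} = 6 - \left(\frac{O}{111} + \frac{10}{O}\right) = 6 - \left(\frac{10}{O} + \frac{O}{111}\right) = 6 - \frac{10}{O} - \frac{O}{111}$)
$- \frac{88077}{v{\left(X{\left(-9 \right)} \right)}} = - \frac{88077}{6 - \frac{10}{54 + 18 \left(-9\right)} - \frac{54 + 18 \left(-9\right)}{111}} = - \frac{88077}{6 - \frac{10}{54 - 162} - \frac{54 - 162}{111}} = - \frac{88077}{6 - \frac{10}{-108} - - \frac{36}{37}} = - \frac{88077}{6 - - \frac{5}{54} + \frac{36}{37}} = - \frac{88077}{6 + \frac{5}{54} + \frac{36}{37}} = - \frac{88077}{\frac{14117}{1998}} = \left(-88077\right) \frac{1998}{14117} = - \frac{175977846}{14117}$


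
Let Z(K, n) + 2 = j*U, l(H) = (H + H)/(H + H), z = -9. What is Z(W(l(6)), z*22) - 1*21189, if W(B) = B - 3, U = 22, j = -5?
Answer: -21301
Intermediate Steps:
l(H) = 1 (l(H) = (2*H)/((2*H)) = (2*H)*(1/(2*H)) = 1)
W(B) = -3 + B
Z(K, n) = -112 (Z(K, n) = -2 - 5*22 = -2 - 110 = -112)
Z(W(l(6)), z*22) - 1*21189 = -112 - 1*21189 = -112 - 21189 = -21301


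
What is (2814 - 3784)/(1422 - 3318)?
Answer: 485/948 ≈ 0.51160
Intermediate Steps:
(2814 - 3784)/(1422 - 3318) = -970/(-1896) = -970*(-1/1896) = 485/948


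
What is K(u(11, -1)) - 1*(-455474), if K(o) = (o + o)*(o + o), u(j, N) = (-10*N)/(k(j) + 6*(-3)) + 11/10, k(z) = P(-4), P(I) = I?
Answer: 1377813891/3025 ≈ 4.5548e+5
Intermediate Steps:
k(z) = -4
u(j, N) = 11/10 + 5*N/11 (u(j, N) = (-10*N)/(-4 + 6*(-3)) + 11/10 = (-10*N)/(-4 - 18) + 11*(⅒) = -10*N/(-22) + 11/10 = -10*N*(-1/22) + 11/10 = 5*N/11 + 11/10 = 11/10 + 5*N/11)
K(o) = 4*o² (K(o) = (2*o)*(2*o) = 4*o²)
K(u(11, -1)) - 1*(-455474) = 4*(11/10 + (5/11)*(-1))² - 1*(-455474) = 4*(11/10 - 5/11)² + 455474 = 4*(71/110)² + 455474 = 4*(5041/12100) + 455474 = 5041/3025 + 455474 = 1377813891/3025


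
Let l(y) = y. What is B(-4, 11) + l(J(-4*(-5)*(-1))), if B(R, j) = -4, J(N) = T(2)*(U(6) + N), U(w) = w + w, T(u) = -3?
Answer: 20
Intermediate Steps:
U(w) = 2*w
J(N) = -36 - 3*N (J(N) = -3*(2*6 + N) = -3*(12 + N) = -36 - 3*N)
B(-4, 11) + l(J(-4*(-5)*(-1))) = -4 + (-36 - 3*(-4*(-5))*(-1)) = -4 + (-36 - 60*(-1)) = -4 + (-36 - 3*(-20)) = -4 + (-36 + 60) = -4 + 24 = 20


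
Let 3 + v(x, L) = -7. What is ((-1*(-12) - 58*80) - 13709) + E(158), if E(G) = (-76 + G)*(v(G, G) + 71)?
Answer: -13335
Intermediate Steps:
v(x, L) = -10 (v(x, L) = -3 - 7 = -10)
E(G) = -4636 + 61*G (E(G) = (-76 + G)*(-10 + 71) = (-76 + G)*61 = -4636 + 61*G)
((-1*(-12) - 58*80) - 13709) + E(158) = ((-1*(-12) - 58*80) - 13709) + (-4636 + 61*158) = ((12 - 4640) - 13709) + (-4636 + 9638) = (-4628 - 13709) + 5002 = -18337 + 5002 = -13335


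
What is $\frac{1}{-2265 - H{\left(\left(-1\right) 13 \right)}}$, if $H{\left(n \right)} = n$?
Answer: $- \frac{1}{2252} \approx -0.00044405$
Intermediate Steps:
$\frac{1}{-2265 - H{\left(\left(-1\right) 13 \right)}} = \frac{1}{-2265 - \left(-1\right) 13} = \frac{1}{-2265 - -13} = \frac{1}{-2265 + 13} = \frac{1}{-2252} = - \frac{1}{2252}$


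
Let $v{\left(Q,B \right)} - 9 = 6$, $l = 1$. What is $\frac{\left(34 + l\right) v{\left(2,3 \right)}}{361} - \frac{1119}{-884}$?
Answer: $\frac{868059}{319124} \approx 2.7201$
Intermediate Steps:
$v{\left(Q,B \right)} = 15$ ($v{\left(Q,B \right)} = 9 + 6 = 15$)
$\frac{\left(34 + l\right) v{\left(2,3 \right)}}{361} - \frac{1119}{-884} = \frac{\left(34 + 1\right) 15}{361} - \frac{1119}{-884} = 35 \cdot 15 \cdot \frac{1}{361} - - \frac{1119}{884} = 525 \cdot \frac{1}{361} + \frac{1119}{884} = \frac{525}{361} + \frac{1119}{884} = \frac{868059}{319124}$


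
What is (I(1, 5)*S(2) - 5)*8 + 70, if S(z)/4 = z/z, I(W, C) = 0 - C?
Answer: -130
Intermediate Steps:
I(W, C) = -C
S(z) = 4 (S(z) = 4*(z/z) = 4*1 = 4)
(I(1, 5)*S(2) - 5)*8 + 70 = (-1*5*4 - 5)*8 + 70 = (-5*4 - 5)*8 + 70 = (-20 - 5)*8 + 70 = -25*8 + 70 = -200 + 70 = -130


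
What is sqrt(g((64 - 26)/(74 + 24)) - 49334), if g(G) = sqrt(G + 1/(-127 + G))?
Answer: sqrt(-23260872267864 + 108570*sqrt(7164069))/21714 ≈ 222.11*I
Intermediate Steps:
sqrt(g((64 - 26)/(74 + 24)) - 49334) = sqrt(sqrt((1 + ((64 - 26)/(74 + 24))*(-127 + (64 - 26)/(74 + 24)))/(-127 + (64 - 26)/(74 + 24))) - 49334) = sqrt(sqrt((1 + (38/98)*(-127 + 38/98))/(-127 + 38/98)) - 49334) = sqrt(sqrt((1 + (38*(1/98))*(-127 + 38*(1/98)))/(-127 + 38*(1/98))) - 49334) = sqrt(sqrt((1 + 19*(-127 + 19/49)/49)/(-127 + 19/49)) - 49334) = sqrt(sqrt((1 + (19/49)*(-6204/49))/(-6204/49)) - 49334) = sqrt(sqrt(-49*(1 - 117876/2401)/6204) - 49334) = sqrt(sqrt(-49/6204*(-115475/2401)) - 49334) = sqrt(sqrt(115475/303996) - 49334) = sqrt(5*sqrt(7164069)/21714 - 49334) = sqrt(-49334 + 5*sqrt(7164069)/21714)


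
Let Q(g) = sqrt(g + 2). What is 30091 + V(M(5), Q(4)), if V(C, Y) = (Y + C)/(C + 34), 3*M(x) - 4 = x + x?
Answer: 1745285/58 + 3*sqrt(6)/116 ≈ 30091.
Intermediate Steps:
Q(g) = sqrt(2 + g)
M(x) = 4/3 + 2*x/3 (M(x) = 4/3 + (x + x)/3 = 4/3 + (2*x)/3 = 4/3 + 2*x/3)
V(C, Y) = (C + Y)/(34 + C)
30091 + V(M(5), Q(4)) = 30091 + ((4/3 + (2/3)*5) + sqrt(2 + 4))/(34 + (4/3 + (2/3)*5)) = 30091 + ((4/3 + 10/3) + sqrt(6))/(34 + (4/3 + 10/3)) = 30091 + (14/3 + sqrt(6))/(34 + 14/3) = 30091 + (14/3 + sqrt(6))/(116/3) = 30091 + 3*(14/3 + sqrt(6))/116 = 30091 + (7/58 + 3*sqrt(6)/116) = 1745285/58 + 3*sqrt(6)/116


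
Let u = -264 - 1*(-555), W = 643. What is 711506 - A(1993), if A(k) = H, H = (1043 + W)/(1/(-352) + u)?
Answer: 72879677614/102431 ≈ 7.1150e+5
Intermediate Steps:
u = 291 (u = -264 + 555 = 291)
H = 593472/102431 (H = (1043 + 643)/(1/(-352) + 291) = 1686/(-1/352 + 291) = 1686/(102431/352) = 1686*(352/102431) = 593472/102431 ≈ 5.7939)
A(k) = 593472/102431
711506 - A(1993) = 711506 - 1*593472/102431 = 711506 - 593472/102431 = 72879677614/102431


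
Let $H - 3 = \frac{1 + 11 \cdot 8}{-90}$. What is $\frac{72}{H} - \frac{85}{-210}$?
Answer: $\frac{275237}{7602} \approx 36.206$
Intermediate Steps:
$H = \frac{181}{90}$ ($H = 3 + \frac{1 + 11 \cdot 8}{-90} = 3 + \left(1 + 88\right) \left(- \frac{1}{90}\right) = 3 + 89 \left(- \frac{1}{90}\right) = 3 - \frac{89}{90} = \frac{181}{90} \approx 2.0111$)
$\frac{72}{H} - \frac{85}{-210} = \frac{72}{\frac{181}{90}} - \frac{85}{-210} = 72 \cdot \frac{90}{181} - - \frac{17}{42} = \frac{6480}{181} + \frac{17}{42} = \frac{275237}{7602}$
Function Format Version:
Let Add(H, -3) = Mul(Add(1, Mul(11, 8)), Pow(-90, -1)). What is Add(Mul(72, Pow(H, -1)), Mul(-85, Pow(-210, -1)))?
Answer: Rational(275237, 7602) ≈ 36.206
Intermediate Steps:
H = Rational(181, 90) (H = Add(3, Mul(Add(1, Mul(11, 8)), Pow(-90, -1))) = Add(3, Mul(Add(1, 88), Rational(-1, 90))) = Add(3, Mul(89, Rational(-1, 90))) = Add(3, Rational(-89, 90)) = Rational(181, 90) ≈ 2.0111)
Add(Mul(72, Pow(H, -1)), Mul(-85, Pow(-210, -1))) = Add(Mul(72, Pow(Rational(181, 90), -1)), Mul(-85, Pow(-210, -1))) = Add(Mul(72, Rational(90, 181)), Mul(-85, Rational(-1, 210))) = Add(Rational(6480, 181), Rational(17, 42)) = Rational(275237, 7602)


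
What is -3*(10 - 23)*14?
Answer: 546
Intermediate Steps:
-3*(10 - 23)*14 = -3*(-13*14) = -3*(-182) = -1*(-546) = 546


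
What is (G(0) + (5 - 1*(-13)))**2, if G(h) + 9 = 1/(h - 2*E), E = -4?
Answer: 5329/64 ≈ 83.266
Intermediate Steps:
G(h) = -9 + 1/(8 + h) (G(h) = -9 + 1/(h - 2*(-4)) = -9 + 1/(h + 8) = -9 + 1/(8 + h))
(G(0) + (5 - 1*(-13)))**2 = ((-71 - 9*0)/(8 + 0) + (5 - 1*(-13)))**2 = ((-71 + 0)/8 + (5 + 13))**2 = ((1/8)*(-71) + 18)**2 = (-71/8 + 18)**2 = (73/8)**2 = 5329/64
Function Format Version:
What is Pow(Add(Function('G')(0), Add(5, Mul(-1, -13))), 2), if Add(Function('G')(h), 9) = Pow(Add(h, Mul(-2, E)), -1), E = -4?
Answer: Rational(5329, 64) ≈ 83.266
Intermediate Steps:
Function('G')(h) = Add(-9, Pow(Add(8, h), -1)) (Function('G')(h) = Add(-9, Pow(Add(h, Mul(-2, -4)), -1)) = Add(-9, Pow(Add(h, 8), -1)) = Add(-9, Pow(Add(8, h), -1)))
Pow(Add(Function('G')(0), Add(5, Mul(-1, -13))), 2) = Pow(Add(Mul(Pow(Add(8, 0), -1), Add(-71, Mul(-9, 0))), Add(5, Mul(-1, -13))), 2) = Pow(Add(Mul(Pow(8, -1), Add(-71, 0)), Add(5, 13)), 2) = Pow(Add(Mul(Rational(1, 8), -71), 18), 2) = Pow(Add(Rational(-71, 8), 18), 2) = Pow(Rational(73, 8), 2) = Rational(5329, 64)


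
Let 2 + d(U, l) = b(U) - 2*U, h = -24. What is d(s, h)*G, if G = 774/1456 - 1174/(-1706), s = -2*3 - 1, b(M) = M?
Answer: 3787235/620984 ≈ 6.0988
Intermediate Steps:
s = -7 (s = -6 - 1 = -7)
d(U, l) = -2 - U (d(U, l) = -2 + (U - 2*U) = -2 - U)
G = 757447/620984 (G = 774*(1/1456) - 1174*(-1/1706) = 387/728 + 587/853 = 757447/620984 ≈ 1.2198)
d(s, h)*G = (-2 - 1*(-7))*(757447/620984) = (-2 + 7)*(757447/620984) = 5*(757447/620984) = 3787235/620984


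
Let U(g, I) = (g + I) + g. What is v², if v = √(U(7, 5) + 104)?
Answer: 123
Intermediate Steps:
U(g, I) = I + 2*g (U(g, I) = (I + g) + g = I + 2*g)
v = √123 (v = √((5 + 2*7) + 104) = √((5 + 14) + 104) = √(19 + 104) = √123 ≈ 11.091)
v² = (√123)² = 123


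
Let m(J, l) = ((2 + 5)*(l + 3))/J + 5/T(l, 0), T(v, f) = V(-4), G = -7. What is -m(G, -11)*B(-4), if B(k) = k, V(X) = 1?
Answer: 52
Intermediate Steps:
T(v, f) = 1
m(J, l) = 5 + (21 + 7*l)/J (m(J, l) = ((2 + 5)*(l + 3))/J + 5/1 = (7*(3 + l))/J + 5*1 = (21 + 7*l)/J + 5 = 5 + (21 + 7*l)/J)
-m(G, -11)*B(-4) = -(21 + 5*(-7) + 7*(-11))/(-7)*(-4) = -(-(21 - 35 - 77)/7)*(-4) = -(-⅐*(-91))*(-4) = -13*(-4) = -1*(-52) = 52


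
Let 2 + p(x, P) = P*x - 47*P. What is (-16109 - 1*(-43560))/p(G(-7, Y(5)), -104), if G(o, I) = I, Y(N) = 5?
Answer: 27451/4366 ≈ 6.2874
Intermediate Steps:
p(x, P) = -2 - 47*P + P*x (p(x, P) = -2 + (P*x - 47*P) = -2 + (-47*P + P*x) = -2 - 47*P + P*x)
(-16109 - 1*(-43560))/p(G(-7, Y(5)), -104) = (-16109 - 1*(-43560))/(-2 - 47*(-104) - 104*5) = (-16109 + 43560)/(-2 + 4888 - 520) = 27451/4366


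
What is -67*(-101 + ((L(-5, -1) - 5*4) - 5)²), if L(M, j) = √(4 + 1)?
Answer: -35443 + 3350*√5 ≈ -27952.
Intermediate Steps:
L(M, j) = √5
-67*(-101 + ((L(-5, -1) - 5*4) - 5)²) = -67*(-101 + ((√5 - 5*4) - 5)²) = -67*(-101 + ((√5 - 20) - 5)²) = -67*(-101 + ((-20 + √5) - 5)²) = -67*(-101 + (-25 + √5)²) = 6767 - 67*(-25 + √5)²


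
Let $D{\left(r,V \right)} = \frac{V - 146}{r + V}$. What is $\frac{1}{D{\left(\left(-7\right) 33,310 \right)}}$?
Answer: $\frac{79}{164} \approx 0.48171$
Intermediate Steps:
$D{\left(r,V \right)} = \frac{-146 + V}{V + r}$
$\frac{1}{D{\left(\left(-7\right) 33,310 \right)}} = \frac{1}{\frac{1}{310 - 231} \left(-146 + 310\right)} = \frac{1}{\frac{1}{310 - 231} \cdot 164} = \frac{1}{\frac{1}{79} \cdot 164} = \frac{1}{\frac{164}{79}} = \frac{79}{164}$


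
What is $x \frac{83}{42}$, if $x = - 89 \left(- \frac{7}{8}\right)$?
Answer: $\frac{7387}{48} \approx 153.9$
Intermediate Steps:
$x = \frac{623}{8}$ ($x = - 89 \left(\left(-7\right) \frac{1}{8}\right) = \left(-89\right) \left(- \frac{7}{8}\right) = \frac{623}{8} \approx 77.875$)
$x \frac{83}{42} = \frac{623 \cdot \frac{83}{42}}{8} = \frac{623 \cdot 83 \cdot \frac{1}{42}}{8} = \frac{623}{8} \cdot \frac{83}{42} = \frac{7387}{48}$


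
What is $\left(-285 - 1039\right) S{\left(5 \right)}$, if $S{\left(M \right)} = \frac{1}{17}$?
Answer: $- \frac{1324}{17} \approx -77.882$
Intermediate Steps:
$S{\left(M \right)} = \frac{1}{17}$
$\left(-285 - 1039\right) S{\left(5 \right)} = \left(-285 - 1039\right) \frac{1}{17} = \left(-1324\right) \frac{1}{17} = - \frac{1324}{17}$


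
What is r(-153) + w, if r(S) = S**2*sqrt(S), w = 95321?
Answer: 95321 + 70227*I*sqrt(17) ≈ 95321.0 + 2.8955e+5*I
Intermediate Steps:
r(S) = S**(5/2)
r(-153) + w = (-153)**(5/2) + 95321 = 70227*I*sqrt(17) + 95321 = 95321 + 70227*I*sqrt(17)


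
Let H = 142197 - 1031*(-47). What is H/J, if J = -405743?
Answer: -190654/405743 ≈ -0.46989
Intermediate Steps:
H = 190654 (H = 142197 + 48457 = 190654)
H/J = 190654/(-405743) = 190654*(-1/405743) = -190654/405743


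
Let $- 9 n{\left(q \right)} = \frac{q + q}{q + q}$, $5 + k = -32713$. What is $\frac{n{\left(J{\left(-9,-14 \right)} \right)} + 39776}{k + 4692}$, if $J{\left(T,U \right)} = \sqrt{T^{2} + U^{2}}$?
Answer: $- \frac{357983}{252234} \approx -1.4193$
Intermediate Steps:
$k = -32718$ ($k = -5 - 32713 = -32718$)
$n{\left(q \right)} = - \frac{1}{9}$ ($n{\left(q \right)} = - \frac{\left(q + q\right) \frac{1}{q + q}}{9} = - \frac{2 q \frac{1}{2 q}}{9} = \left(- \frac{1}{9}\right) 1 = - \frac{1}{9}$)
$\frac{n{\left(J{\left(-9,-14 \right)} \right)} + 39776}{k + 4692} = \frac{- \frac{1}{9} + 39776}{-32718 + 4692} = \frac{357983}{9 \left(-28026\right)} = \frac{357983}{9} \left(- \frac{1}{28026}\right) = - \frac{357983}{252234}$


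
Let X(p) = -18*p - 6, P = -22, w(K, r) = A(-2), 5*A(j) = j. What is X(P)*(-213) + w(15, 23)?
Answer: -415352/5 ≈ -83070.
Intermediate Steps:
A(j) = j/5
w(K, r) = -⅖ (w(K, r) = (⅕)*(-2) = -⅖)
X(p) = -6 - 18*p
X(P)*(-213) + w(15, 23) = (-6 - 18*(-22))*(-213) - ⅖ = (-6 + 396)*(-213) - ⅖ = 390*(-213) - ⅖ = -83070 - ⅖ = -415352/5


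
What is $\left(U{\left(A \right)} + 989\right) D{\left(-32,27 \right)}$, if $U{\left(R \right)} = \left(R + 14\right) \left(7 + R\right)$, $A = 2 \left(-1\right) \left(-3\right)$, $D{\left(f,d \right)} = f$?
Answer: $-39968$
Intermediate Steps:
$A = 6$ ($A = \left(-2\right) \left(-3\right) = 6$)
$U{\left(R \right)} = \left(7 + R\right) \left(14 + R\right)$ ($U{\left(R \right)} = \left(14 + R\right) \left(7 + R\right) = \left(7 + R\right) \left(14 + R\right)$)
$\left(U{\left(A \right)} + 989\right) D{\left(-32,27 \right)} = \left(\left(98 + 6^{2} + 21 \cdot 6\right) + 989\right) \left(-32\right) = \left(\left(98 + 36 + 126\right) + 989\right) \left(-32\right) = \left(260 + 989\right) \left(-32\right) = 1249 \left(-32\right) = -39968$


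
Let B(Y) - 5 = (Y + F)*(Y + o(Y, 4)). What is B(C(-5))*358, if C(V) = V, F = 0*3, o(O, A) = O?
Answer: 19690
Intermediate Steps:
F = 0
B(Y) = 5 + 2*Y**2 (B(Y) = 5 + (Y + 0)*(Y + Y) = 5 + Y*(2*Y) = 5 + 2*Y**2)
B(C(-5))*358 = (5 + 2*(-5)**2)*358 = (5 + 2*25)*358 = (5 + 50)*358 = 55*358 = 19690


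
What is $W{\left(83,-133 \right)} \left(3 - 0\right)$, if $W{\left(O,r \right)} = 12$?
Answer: $36$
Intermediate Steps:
$W{\left(83,-133 \right)} \left(3 - 0\right) = 12 \left(3 - 0\right) = 12 \left(3 + 0\right) = 12 \cdot 3 = 36$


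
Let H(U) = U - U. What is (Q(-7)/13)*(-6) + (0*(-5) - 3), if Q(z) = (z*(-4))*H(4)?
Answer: -3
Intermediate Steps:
H(U) = 0
Q(z) = 0 (Q(z) = (z*(-4))*0 = -4*z*0 = 0)
(Q(-7)/13)*(-6) + (0*(-5) - 3) = (0/13)*(-6) + (0*(-5) - 3) = (0*(1/13))*(-6) + (0 - 3) = 0*(-6) - 3 = 0 - 3 = -3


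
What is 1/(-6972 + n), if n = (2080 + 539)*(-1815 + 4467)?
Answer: 1/6938616 ≈ 1.4412e-7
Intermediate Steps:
n = 6945588 (n = 2619*2652 = 6945588)
1/(-6972 + n) = 1/(-6972 + 6945588) = 1/6938616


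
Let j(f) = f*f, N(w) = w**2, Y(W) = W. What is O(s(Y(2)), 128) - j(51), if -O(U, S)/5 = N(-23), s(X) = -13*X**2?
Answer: -5246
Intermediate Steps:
j(f) = f**2
O(U, S) = -2645 (O(U, S) = -5*(-23)**2 = -5*529 = -2645)
O(s(Y(2)), 128) - j(51) = -2645 - 1*51**2 = -2645 - 1*2601 = -2645 - 2601 = -5246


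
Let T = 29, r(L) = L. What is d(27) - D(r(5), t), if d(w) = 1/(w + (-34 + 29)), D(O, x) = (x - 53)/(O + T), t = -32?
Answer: 28/11 ≈ 2.5455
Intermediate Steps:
D(O, x) = (-53 + x)/(29 + O) (D(O, x) = (x - 53)/(O + 29) = (-53 + x)/(29 + O))
d(w) = 1/(-5 + w) (d(w) = 1/(w - 5) = 1/(-5 + w))
d(27) - D(r(5), t) = 1/(-5 + 27) - (-53 - 32)/(29 + 5) = 1/22 - (-85)/34 = 1/22 - 1*(-5/2) = 1/22 + 5/2 = 28/11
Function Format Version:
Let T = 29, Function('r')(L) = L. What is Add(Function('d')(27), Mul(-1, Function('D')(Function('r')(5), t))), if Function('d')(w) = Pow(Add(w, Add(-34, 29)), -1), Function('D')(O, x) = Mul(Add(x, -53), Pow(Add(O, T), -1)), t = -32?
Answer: Rational(28, 11) ≈ 2.5455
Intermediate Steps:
Function('D')(O, x) = Mul(Pow(Add(29, O), -1), Add(-53, x)) (Function('D')(O, x) = Mul(Add(x, -53), Pow(Add(O, 29), -1)) = Mul(Add(-53, x), Pow(Add(29, O), -1)) = Mul(Pow(Add(29, O), -1), Add(-53, x)))
Function('d')(w) = Pow(Add(-5, w), -1) (Function('d')(w) = Pow(Add(w, -5), -1) = Pow(Add(-5, w), -1))
Add(Function('d')(27), Mul(-1, Function('D')(Function('r')(5), t))) = Add(Pow(Add(-5, 27), -1), Mul(-1, Mul(Pow(Add(29, 5), -1), Add(-53, -32)))) = Add(Pow(22, -1), Mul(-1, Mul(Pow(34, -1), -85))) = Add(Rational(1, 22), Mul(-1, Mul(Rational(1, 34), -85))) = Add(Rational(1, 22), Mul(-1, Rational(-5, 2))) = Add(Rational(1, 22), Rational(5, 2)) = Rational(28, 11)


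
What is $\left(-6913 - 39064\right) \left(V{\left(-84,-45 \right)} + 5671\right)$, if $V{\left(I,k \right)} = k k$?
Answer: $-353838992$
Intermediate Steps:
$V{\left(I,k \right)} = k^{2}$
$\left(-6913 - 39064\right) \left(V{\left(-84,-45 \right)} + 5671\right) = \left(-6913 - 39064\right) \left(\left(-45\right)^{2} + 5671\right) = - 45977 \left(2025 + 5671\right) = \left(-45977\right) 7696 = -353838992$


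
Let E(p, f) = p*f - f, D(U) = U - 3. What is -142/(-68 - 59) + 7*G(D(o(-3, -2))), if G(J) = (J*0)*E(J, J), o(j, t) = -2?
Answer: 142/127 ≈ 1.1181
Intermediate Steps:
D(U) = -3 + U
E(p, f) = -f + f*p (E(p, f) = f*p - f = -f + f*p)
G(J) = 0 (G(J) = (J*0)*(J*(-1 + J)) = 0*(J*(-1 + J)) = 0)
-142/(-68 - 59) + 7*G(D(o(-3, -2))) = -142/(-68 - 59) + 7*0 = -142/(-127) + 0 = -142*(-1/127) + 0 = 142/127 + 0 = 142/127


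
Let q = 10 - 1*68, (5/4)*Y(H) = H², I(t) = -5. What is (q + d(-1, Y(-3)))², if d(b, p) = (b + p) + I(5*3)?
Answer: 80656/25 ≈ 3226.2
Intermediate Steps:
Y(H) = 4*H²/5
q = -58 (q = 10 - 68 = -58)
d(b, p) = -5 + b + p (d(b, p) = (b + p) - 5 = -5 + b + p)
(q + d(-1, Y(-3)))² = (-58 + (-5 - 1 + (⅘)*(-3)²))² = (-58 + (-5 - 1 + (⅘)*9))² = (-58 + (-5 - 1 + 36/5))² = (-58 + 6/5)² = (-284/5)² = 80656/25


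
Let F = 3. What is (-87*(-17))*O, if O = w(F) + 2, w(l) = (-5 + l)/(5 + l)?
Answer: 10353/4 ≈ 2588.3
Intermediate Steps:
w(l) = (-5 + l)/(5 + l)
O = 7/4 (O = (-5 + 3)/(5 + 3) + 2 = -2/8 + 2 = (⅛)*(-2) + 2 = -¼ + 2 = 7/4 ≈ 1.7500)
(-87*(-17))*O = -87*(-17)*(7/4) = 1479*(7/4) = 10353/4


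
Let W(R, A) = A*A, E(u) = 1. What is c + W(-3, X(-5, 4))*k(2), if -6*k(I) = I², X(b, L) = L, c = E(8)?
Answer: -29/3 ≈ -9.6667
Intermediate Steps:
c = 1
k(I) = -I²/6
W(R, A) = A²
c + W(-3, X(-5, 4))*k(2) = 1 + 4²*(-⅙*2²) = 1 + 16*(-⅙*4) = 1 + 16*(-⅔) = 1 - 32/3 = -29/3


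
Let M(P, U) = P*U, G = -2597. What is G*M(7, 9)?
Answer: -163611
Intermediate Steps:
G*M(7, 9) = -18179*9 = -2597*63 = -163611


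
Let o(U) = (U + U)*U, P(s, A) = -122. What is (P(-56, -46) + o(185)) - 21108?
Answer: 47220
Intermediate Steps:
o(U) = 2*U**2 (o(U) = (2*U)*U = 2*U**2)
(P(-56, -46) + o(185)) - 21108 = (-122 + 2*185**2) - 21108 = (-122 + 2*34225) - 21108 = (-122 + 68450) - 21108 = 68328 - 21108 = 47220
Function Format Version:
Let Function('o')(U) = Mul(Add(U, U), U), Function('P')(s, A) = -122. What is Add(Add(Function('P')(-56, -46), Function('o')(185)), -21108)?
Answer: 47220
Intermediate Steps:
Function('o')(U) = Mul(2, Pow(U, 2)) (Function('o')(U) = Mul(Mul(2, U), U) = Mul(2, Pow(U, 2)))
Add(Add(Function('P')(-56, -46), Function('o')(185)), -21108) = Add(Add(-122, Mul(2, Pow(185, 2))), -21108) = Add(Add(-122, Mul(2, 34225)), -21108) = Add(Add(-122, 68450), -21108) = Add(68328, -21108) = 47220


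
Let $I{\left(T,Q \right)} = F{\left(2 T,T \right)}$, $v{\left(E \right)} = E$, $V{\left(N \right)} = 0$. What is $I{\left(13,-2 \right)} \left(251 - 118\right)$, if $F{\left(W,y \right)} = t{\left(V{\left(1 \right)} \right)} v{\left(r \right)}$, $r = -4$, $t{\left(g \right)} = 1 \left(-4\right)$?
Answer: $2128$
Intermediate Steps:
$t{\left(g \right)} = -4$
$F{\left(W,y \right)} = 16$ ($F{\left(W,y \right)} = \left(-4\right) \left(-4\right) = 16$)
$I{\left(T,Q \right)} = 16$
$I{\left(13,-2 \right)} \left(251 - 118\right) = 16 \left(251 - 118\right) = 16 \cdot 133 = 2128$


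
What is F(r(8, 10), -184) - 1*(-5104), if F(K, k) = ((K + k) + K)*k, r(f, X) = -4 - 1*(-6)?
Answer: 38224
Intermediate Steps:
r(f, X) = 2 (r(f, X) = -4 + 6 = 2)
F(K, k) = k*(k + 2*K) (F(K, k) = (k + 2*K)*k = k*(k + 2*K))
F(r(8, 10), -184) - 1*(-5104) = -184*(-184 + 2*2) - 1*(-5104) = -184*(-184 + 4) + 5104 = -184*(-180) + 5104 = 33120 + 5104 = 38224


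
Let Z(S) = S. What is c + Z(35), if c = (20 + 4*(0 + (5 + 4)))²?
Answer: 3171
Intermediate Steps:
c = 3136 (c = (20 + 4*(0 + 9))² = (20 + 4*9)² = (20 + 36)² = 56² = 3136)
c + Z(35) = 3136 + 35 = 3171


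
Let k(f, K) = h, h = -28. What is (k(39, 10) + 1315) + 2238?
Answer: 3525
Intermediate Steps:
k(f, K) = -28
(k(39, 10) + 1315) + 2238 = (-28 + 1315) + 2238 = 1287 + 2238 = 3525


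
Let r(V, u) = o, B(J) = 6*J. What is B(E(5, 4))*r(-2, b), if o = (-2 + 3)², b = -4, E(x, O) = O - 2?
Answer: 12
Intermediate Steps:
E(x, O) = -2 + O
o = 1 (o = 1² = 1)
r(V, u) = 1
B(E(5, 4))*r(-2, b) = (6*(-2 + 4))*1 = (6*2)*1 = 12*1 = 12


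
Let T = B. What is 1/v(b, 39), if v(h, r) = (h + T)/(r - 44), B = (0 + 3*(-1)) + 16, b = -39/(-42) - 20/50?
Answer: -350/947 ≈ -0.36959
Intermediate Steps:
b = 37/70 (b = -39*(-1/42) - 20*1/50 = 13/14 - ⅖ = 37/70 ≈ 0.52857)
B = 13 (B = (0 - 3) + 16 = -3 + 16 = 13)
T = 13
v(h, r) = (13 + h)/(-44 + r) (v(h, r) = (h + 13)/(r - 44) = (13 + h)/(-44 + r))
1/v(b, 39) = 1/((13 + 37/70)/(-44 + 39)) = 1/((947/70)/(-5)) = 1/(-⅕*947/70) = 1/(-947/350) = -350/947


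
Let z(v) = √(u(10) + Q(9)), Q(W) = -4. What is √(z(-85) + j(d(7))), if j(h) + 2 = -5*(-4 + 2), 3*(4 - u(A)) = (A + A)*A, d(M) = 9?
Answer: √(72 + 30*I*√6)/3 ≈ 3.117 + 1.3098*I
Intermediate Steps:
u(A) = 4 - 2*A²/3 (u(A) = 4 - (A + A)*A/3 = 4 - 2*A*A/3 = 4 - 2*A²/3)
j(h) = 8 (j(h) = -2 - 5*(-4 + 2) = -2 - 5*(-2) = -2 + 10 = 8)
z(v) = 10*I*√6/3 (z(v) = √((4 - ⅔*10²) - 4) = √((4 - ⅔*100) - 4) = √((4 - 200/3) - 4) = √(-188/3 - 4) = √(-200/3) = 10*I*√6/3)
√(z(-85) + j(d(7))) = √(10*I*√6/3 + 8) = √(8 + 10*I*√6/3)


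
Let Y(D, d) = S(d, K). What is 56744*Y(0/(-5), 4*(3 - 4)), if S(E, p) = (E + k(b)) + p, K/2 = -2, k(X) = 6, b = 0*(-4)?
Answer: -113488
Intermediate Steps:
b = 0
K = -4 (K = 2*(-2) = -4)
S(E, p) = 6 + E + p (S(E, p) = (E + 6) + p = (6 + E) + p = 6 + E + p)
Y(D, d) = 2 + d (Y(D, d) = 6 + d - 4 = 2 + d)
56744*Y(0/(-5), 4*(3 - 4)) = 56744*(2 + 4*(3 - 4)) = 56744*(2 + 4*(-1)) = 56744*(2 - 4) = 56744*(-2) = -113488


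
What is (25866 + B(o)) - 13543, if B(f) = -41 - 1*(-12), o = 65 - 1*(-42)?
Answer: 12294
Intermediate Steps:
o = 107 (o = 65 + 42 = 107)
B(f) = -29 (B(f) = -41 + 12 = -29)
(25866 + B(o)) - 13543 = (25866 - 29) - 13543 = 25837 - 13543 = 12294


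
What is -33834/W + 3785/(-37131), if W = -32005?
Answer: 1135151329/1188377655 ≈ 0.95521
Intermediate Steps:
-33834/W + 3785/(-37131) = -33834/(-32005) + 3785/(-37131) = -33834*(-1/32005) + 3785*(-1/37131) = 33834/32005 - 3785/37131 = 1135151329/1188377655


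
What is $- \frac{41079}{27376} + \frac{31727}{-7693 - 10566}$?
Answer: $- \frac{1618619813}{499858384} \approx -3.2382$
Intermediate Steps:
$- \frac{41079}{27376} + \frac{31727}{-7693 - 10566} = \left(-41079\right) \frac{1}{27376} + \frac{31727}{-7693 - 10566} = - \frac{41079}{27376} + \frac{31727}{-18259} = - \frac{41079}{27376} + 31727 \left(- \frac{1}{18259}\right) = - \frac{41079}{27376} - \frac{31727}{18259} = - \frac{1618619813}{499858384}$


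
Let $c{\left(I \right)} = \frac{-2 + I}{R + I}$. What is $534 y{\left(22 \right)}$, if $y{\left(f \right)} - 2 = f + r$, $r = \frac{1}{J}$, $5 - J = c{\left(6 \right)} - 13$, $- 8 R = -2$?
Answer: $\frac{2787747}{217} \approx 12847.0$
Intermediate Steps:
$R = \frac{1}{4}$ ($R = \left(- \frac{1}{8}\right) \left(-2\right) = \frac{1}{4} \approx 0.25$)
$c{\left(I \right)} = \frac{-2 + I}{\frac{1}{4} + I}$
$J = \frac{434}{25}$ ($J = 5 - \left(\frac{4 \left(-2 + 6\right)}{1 + 4 \cdot 6} - 13\right) = 5 - \left(4 \frac{1}{1 + 24} \cdot 4 - 13\right) = 5 - \left(4 \cdot \frac{1}{25} \cdot 4 - 13\right) = 5 - \left(\frac{16}{25} - 13\right) = 5 - - \frac{309}{25} = 5 + \frac{309}{25} = \frac{434}{25} \approx 17.36$)
$r = \frac{25}{434}$ ($r = \frac{1}{\frac{434}{25}} = \frac{25}{434} \approx 0.057604$)
$y{\left(f \right)} = \frac{893}{434} + f$ ($y{\left(f \right)} = 2 + \left(f + \frac{25}{434}\right) = 2 + \left(\frac{25}{434} + f\right) = \frac{893}{434} + f$)
$534 y{\left(22 \right)} = 534 \left(\frac{893}{434} + 22\right) = 534 \cdot \frac{10441}{434} = \frac{2787747}{217}$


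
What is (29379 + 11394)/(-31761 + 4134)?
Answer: -13591/9209 ≈ -1.4758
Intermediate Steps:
(29379 + 11394)/(-31761 + 4134) = 40773/(-27627) = 40773*(-1/27627) = -13591/9209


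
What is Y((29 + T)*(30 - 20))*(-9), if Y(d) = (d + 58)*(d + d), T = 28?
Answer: -6443280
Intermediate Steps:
Y(d) = 2*d*(58 + d) (Y(d) = (58 + d)*(2*d) = 2*d*(58 + d))
Y((29 + T)*(30 - 20))*(-9) = (2*((29 + 28)*(30 - 20))*(58 + (29 + 28)*(30 - 20)))*(-9) = (2*(57*10)*(58 + 57*10))*(-9) = (2*570*(58 + 570))*(-9) = (2*570*628)*(-9) = 715920*(-9) = -6443280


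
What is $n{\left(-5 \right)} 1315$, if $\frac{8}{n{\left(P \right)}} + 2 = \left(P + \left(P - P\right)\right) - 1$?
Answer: $-1315$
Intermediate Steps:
$n{\left(P \right)} = \frac{8}{-3 + P}$ ($n{\left(P \right)} = \frac{8}{-2 + \left(\left(P + \left(P - P\right)\right) - 1\right)} = \frac{8}{-2 + \left(\left(P + 0\right) - 1\right)} = \frac{8}{-2 + \left(P - 1\right)} = \frac{8}{-2 + \left(-1 + P\right)} = \frac{8}{-3 + P}$)
$n{\left(-5 \right)} 1315 = \frac{8}{-3 - 5} \cdot 1315 = \frac{8}{-8} \cdot 1315 = 8 \left(- \frac{1}{8}\right) 1315 = \left(-1\right) 1315 = -1315$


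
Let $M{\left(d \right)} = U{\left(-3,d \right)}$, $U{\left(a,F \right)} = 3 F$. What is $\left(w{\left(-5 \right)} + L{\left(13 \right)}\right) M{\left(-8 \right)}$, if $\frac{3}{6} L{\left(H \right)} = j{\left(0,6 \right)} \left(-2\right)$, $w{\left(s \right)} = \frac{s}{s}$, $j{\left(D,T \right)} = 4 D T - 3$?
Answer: $-312$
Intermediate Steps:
$M{\left(d \right)} = 3 d$
$j{\left(D,T \right)} = -3 + 4 D T$ ($j{\left(D,T \right)} = 4 D T - 3 = -3 + 4 D T$)
$w{\left(s \right)} = 1$
$L{\left(H \right)} = 12$ ($L{\left(H \right)} = 2 \left(-3 + 4 \cdot 0 \cdot 6\right) \left(-2\right) = 2 \left(-3 + 0\right) \left(-2\right) = 2 \left(\left(-3\right) \left(-2\right)\right) = 2 \cdot 6 = 12$)
$\left(w{\left(-5 \right)} + L{\left(13 \right)}\right) M{\left(-8 \right)} = \left(1 + 12\right) 3 \left(-8\right) = 13 \left(-24\right) = -312$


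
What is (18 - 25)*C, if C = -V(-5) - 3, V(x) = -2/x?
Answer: 119/5 ≈ 23.800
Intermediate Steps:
C = -17/5 (C = -(-2)/(-5) - 3 = -(-2)*(-1)/5 - 3 = -1*⅖ - 3 = -⅖ - 3 = -17/5 ≈ -3.4000)
(18 - 25)*C = (18 - 25)*(-17/5) = -7*(-17/5) = 119/5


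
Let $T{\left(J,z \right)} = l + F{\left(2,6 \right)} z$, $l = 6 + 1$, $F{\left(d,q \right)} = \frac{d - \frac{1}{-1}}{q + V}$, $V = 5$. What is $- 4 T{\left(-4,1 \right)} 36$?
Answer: $- \frac{11520}{11} \approx -1047.3$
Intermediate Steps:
$F{\left(d,q \right)} = \frac{1 + d}{5 + q}$ ($F{\left(d,q \right)} = \frac{d - \frac{1}{-1}}{q + 5} = \frac{d - -1}{5 + q} = \frac{d + 1}{5 + q} = \frac{1 + d}{5 + q}$)
$l = 7$
$T{\left(J,z \right)} = 7 + \frac{3 z}{11}$ ($T{\left(J,z \right)} = 7 + \frac{1 + 2}{5 + 6} z = 7 + \frac{1}{11} \cdot 3 z = 7 + \frac{3 z}{11}$)
$- 4 T{\left(-4,1 \right)} 36 = - 4 \left(7 + \frac{3}{11} \cdot 1\right) 36 = - 4 \left(7 + \frac{3}{11}\right) 36 = \left(-4\right) \frac{80}{11} \cdot 36 = \left(- \frac{320}{11}\right) 36 = - \frac{11520}{11}$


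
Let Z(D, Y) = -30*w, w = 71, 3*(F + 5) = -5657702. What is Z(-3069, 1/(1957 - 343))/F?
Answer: 6390/5657717 ≈ 0.0011294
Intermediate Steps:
F = -5657717/3 (F = -5 + (⅓)*(-5657702) = -5 - 5657702/3 = -5657717/3 ≈ -1.8859e+6)
Z(D, Y) = -2130 (Z(D, Y) = -30*71 = -2130)
Z(-3069, 1/(1957 - 343))/F = -2130/(-5657717/3) = -2130*(-3/5657717) = 6390/5657717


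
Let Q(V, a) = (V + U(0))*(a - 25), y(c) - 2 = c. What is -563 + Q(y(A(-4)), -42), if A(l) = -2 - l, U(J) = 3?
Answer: -1032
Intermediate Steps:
y(c) = 2 + c
Q(V, a) = (-25 + a)*(3 + V) (Q(V, a) = (V + 3)*(a - 25) = (3 + V)*(-25 + a) = (-25 + a)*(3 + V))
-563 + Q(y(A(-4)), -42) = -563 + (-75 - 25*(2 + (-2 - 1*(-4))) + 3*(-42) + (2 + (-2 - 1*(-4)))*(-42)) = -563 + (-75 - 25*(2 + (-2 + 4)) - 126 + (2 + (-2 + 4))*(-42)) = -563 + (-75 - 25*(2 + 2) - 126 + (2 + 2)*(-42)) = -563 + (-75 - 25*4 - 126 + 4*(-42)) = -563 + (-75 - 100 - 126 - 168) = -563 - 469 = -1032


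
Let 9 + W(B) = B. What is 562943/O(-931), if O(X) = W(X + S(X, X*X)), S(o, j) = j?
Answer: 562943/865821 ≈ 0.65018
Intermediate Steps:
W(B) = -9 + B
O(X) = -9 + X + X² (O(X) = -9 + (X + X*X) = -9 + (X + X²) = -9 + X + X²)
562943/O(-931) = 562943/(-9 - 931 + (-931)²) = 562943/(-9 - 931 + 866761) = 562943/865821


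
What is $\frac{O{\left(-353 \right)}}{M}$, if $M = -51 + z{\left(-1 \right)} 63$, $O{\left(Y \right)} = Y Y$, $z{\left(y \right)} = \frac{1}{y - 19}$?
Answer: $- \frac{2492180}{1083} \approx -2301.2$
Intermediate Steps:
$z{\left(y \right)} = \frac{1}{-19 + y}$
$O{\left(Y \right)} = Y^{2}$
$M = - \frac{1083}{20}$ ($M = -51 + \frac{1}{-19 - 1} \cdot 63 = -51 + \frac{1}{-20} \cdot 63 = -51 - \frac{63}{20} = - \frac{1083}{20} \approx -54.15$)
$\frac{O{\left(-353 \right)}}{M} = \frac{\left(-353\right)^{2}}{- \frac{1083}{20}} = 124609 \left(- \frac{20}{1083}\right) = - \frac{2492180}{1083}$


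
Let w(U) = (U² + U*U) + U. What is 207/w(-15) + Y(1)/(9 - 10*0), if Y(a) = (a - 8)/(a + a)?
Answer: 227/2610 ≈ 0.086973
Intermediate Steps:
Y(a) = (-8 + a)/(2*a) (Y(a) = (-8 + a)/((2*a)) = (-8 + a)*(1/(2*a)) = (-8 + a)/(2*a))
w(U) = U + 2*U² (w(U) = (U² + U²) + U = 2*U² + U = U + 2*U²)
207/w(-15) + Y(1)/(9 - 10*0) = 207/((-15*(1 + 2*(-15)))) + ((½)*(-8 + 1)/1)/(9 - 10*0) = 207/((-15*(1 - 30))) + ((½)*1*(-7))/(9 + 0) = 207/((-15*(-29))) - 7/2/9 = 207/435 - 7/2*⅑ = 207*(1/435) - 7/18 = 69/145 - 7/18 = 227/2610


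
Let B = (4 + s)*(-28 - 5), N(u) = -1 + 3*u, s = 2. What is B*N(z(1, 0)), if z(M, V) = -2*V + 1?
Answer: -396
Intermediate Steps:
z(M, V) = 1 - 2*V
B = -198 (B = (4 + 2)*(-28 - 5) = 6*(-33) = -198)
B*N(z(1, 0)) = -198*(-1 + 3*(1 - 2*0)) = -198*(-1 + 3*(1 + 0)) = -198*(-1 + 3*1) = -198*(-1 + 3) = -198*2 = -396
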